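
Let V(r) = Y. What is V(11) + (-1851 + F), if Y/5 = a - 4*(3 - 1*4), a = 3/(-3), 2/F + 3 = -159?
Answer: -148717/81 ≈ -1836.0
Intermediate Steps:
F = -1/81 (F = 2/(-3 - 159) = 2/(-162) = 2*(-1/162) = -1/81 ≈ -0.012346)
a = -1 (a = 3*(-⅓) = -1)
Y = 15 (Y = 5*(-1 - 4*(3 - 1*4)) = 5*(-1 - 4*(3 - 4)) = 5*(-1 - 4*(-1)) = 5*(-1 + 4) = 5*3 = 15)
V(r) = 15
V(11) + (-1851 + F) = 15 + (-1851 - 1/81) = 15 - 149932/81 = -148717/81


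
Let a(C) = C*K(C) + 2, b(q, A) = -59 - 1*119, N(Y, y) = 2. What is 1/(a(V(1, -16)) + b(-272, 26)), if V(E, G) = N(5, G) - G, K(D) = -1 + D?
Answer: 1/130 ≈ 0.0076923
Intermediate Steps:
V(E, G) = 2 - G
b(q, A) = -178 (b(q, A) = -59 - 119 = -178)
a(C) = 2 + C*(-1 + C) (a(C) = C*(-1 + C) + 2 = 2 + C*(-1 + C))
1/(a(V(1, -16)) + b(-272, 26)) = 1/((2 + (2 - 1*(-16))*(-1 + (2 - 1*(-16)))) - 178) = 1/((2 + (2 + 16)*(-1 + (2 + 16))) - 178) = 1/((2 + 18*(-1 + 18)) - 178) = 1/((2 + 18*17) - 178) = 1/((2 + 306) - 178) = 1/(308 - 178) = 1/130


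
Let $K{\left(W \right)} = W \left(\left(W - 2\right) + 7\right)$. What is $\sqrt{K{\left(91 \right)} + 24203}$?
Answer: $\sqrt{32939} \approx 181.49$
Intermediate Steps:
$K{\left(W \right)} = W \left(5 + W\right)$ ($K{\left(W \right)} = W \left(\left(-2 + W\right) + 7\right) = W \left(5 + W\right)$)
$\sqrt{K{\left(91 \right)} + 24203} = \sqrt{91 \left(5 + 91\right) + 24203} = \sqrt{91 \cdot 96 + 24203} = \sqrt{8736 + 24203} = \sqrt{32939}$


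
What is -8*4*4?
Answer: -128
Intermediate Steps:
-8*4*4 = -32*4 = -128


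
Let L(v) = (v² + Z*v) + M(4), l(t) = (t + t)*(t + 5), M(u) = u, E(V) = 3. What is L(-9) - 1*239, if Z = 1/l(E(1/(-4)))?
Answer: -2467/16 ≈ -154.19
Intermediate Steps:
l(t) = 2*t*(5 + t) (l(t) = (2*t)*(5 + t) = 2*t*(5 + t))
Z = 1/48 (Z = 1/(2*3*(5 + 3)) = 1/(2*3*8) = 1/48 ≈ 0.020833)
L(v) = 4 + v² + v/48 (L(v) = (v² + v/48) + 4 = 4 + v² + v/48)
L(-9) - 1*239 = (4 + (-9)² + (1/48)*(-9)) - 1*239 = (4 + 81 - 3/16) - 239 = 1357/16 - 239 = -2467/16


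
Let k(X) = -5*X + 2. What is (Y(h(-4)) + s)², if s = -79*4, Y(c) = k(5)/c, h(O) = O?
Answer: 1540081/16 ≈ 96255.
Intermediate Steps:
k(X) = 2 - 5*X
Y(c) = -23/c (Y(c) = (2 - 5*5)/c = (2 - 25)/c = -23/c)
s = -316
(Y(h(-4)) + s)² = (-23/(-4) - 316)² = (-23*(-¼) - 316)² = (23/4 - 316)² = (-1241/4)² = 1540081/16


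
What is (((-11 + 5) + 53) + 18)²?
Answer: 4225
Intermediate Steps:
(((-11 + 5) + 53) + 18)² = ((-6 + 53) + 18)² = (47 + 18)² = 65² = 4225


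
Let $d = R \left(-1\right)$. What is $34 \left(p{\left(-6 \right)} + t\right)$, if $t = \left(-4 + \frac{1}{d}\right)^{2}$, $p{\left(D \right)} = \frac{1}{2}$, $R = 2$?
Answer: $\frac{1411}{2} \approx 705.5$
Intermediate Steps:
$p{\left(D \right)} = \frac{1}{2}$
$d = -2$ ($d = 2 \left(-1\right) = -2$)
$t = \frac{81}{4}$ ($t = \left(-4 + \frac{1}{-2}\right)^{2} = \left(-4 - \frac{1}{2}\right)^{2} = \left(- \frac{9}{2}\right)^{2} = \frac{81}{4} \approx 20.25$)
$34 \left(p{\left(-6 \right)} + t\right) = 34 \left(\frac{1}{2} + \frac{81}{4}\right) = 34 \cdot \frac{83}{4} = \frac{1411}{2}$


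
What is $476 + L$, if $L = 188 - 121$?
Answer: $543$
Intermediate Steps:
$L = 67$ ($L = 188 - 121 = 67$)
$476 + L = 476 + 67 = 543$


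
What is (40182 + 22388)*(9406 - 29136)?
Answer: -1234506100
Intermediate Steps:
(40182 + 22388)*(9406 - 29136) = 62570*(-19730) = -1234506100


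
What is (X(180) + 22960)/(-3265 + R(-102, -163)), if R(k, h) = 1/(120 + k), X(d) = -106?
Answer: -411372/58769 ≈ -6.9998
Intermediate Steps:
(X(180) + 22960)/(-3265 + R(-102, -163)) = (-106 + 22960)/(-3265 + 1/(120 - 102)) = 22854/(-3265 + 1/18) = 22854/(-58769/18) = 22854*(-18/58769) = -411372/58769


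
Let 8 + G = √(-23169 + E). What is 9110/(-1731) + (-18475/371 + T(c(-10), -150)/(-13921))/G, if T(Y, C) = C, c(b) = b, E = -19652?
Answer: -134279520923150/25559689065939 + 51426965*I*√42821/44297554707 ≈ -5.2536 + 0.24024*I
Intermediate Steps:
G = -8 + I*√42821 (G = -8 + √(-23169 - 19652) = -8 + √(-42821) = -8 + I*√42821 ≈ -8.0 + 206.93*I)
9110/(-1731) + (-18475/371 + T(c(-10), -150)/(-13921))/G = 9110/(-1731) + (-18475/371 - 150/(-13921))/(-8 + I*√42821) = 9110*(-1/1731) + (-18475*1/371 - 150*(-1/13921))/(-8 + I*√42821) = -9110/1731 + (-18475/371 + 150/13921)/(-8 + I*√42821) = -9110/1731 - 257134825/(5164691*(-8 + I*√42821))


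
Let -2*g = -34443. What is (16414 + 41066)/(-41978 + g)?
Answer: -114960/49513 ≈ -2.3218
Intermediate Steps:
g = 34443/2 (g = -1/2*(-34443) = 34443/2 ≈ 17222.)
(16414 + 41066)/(-41978 + g) = (16414 + 41066)/(-41978 + 34443/2) = 57480/(-49513/2) = 57480*(-2/49513) = -114960/49513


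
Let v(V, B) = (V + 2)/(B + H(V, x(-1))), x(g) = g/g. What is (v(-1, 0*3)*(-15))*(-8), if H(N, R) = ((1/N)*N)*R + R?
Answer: 60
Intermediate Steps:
x(g) = 1
H(N, R) = 2*R (H(N, R) = (N/N)*R + R = 1*R + R = R + R = 2*R)
v(V, B) = (2 + V)/(2 + B) (v(V, B) = (V + 2)/(B + 2*1) = (2 + V)/(B + 2) = (2 + V)/(2 + B))
(v(-1, 0*3)*(-15))*(-8) = (((2 - 1)/(2 + 0*3))*(-15))*(-8) = ((1/(2 + 0))*(-15))*(-8) = ((1/2)*(-15))*(-8) = -15/2*(-8) = 60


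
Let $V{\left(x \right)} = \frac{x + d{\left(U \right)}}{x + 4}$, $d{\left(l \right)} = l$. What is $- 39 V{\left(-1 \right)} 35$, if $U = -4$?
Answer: $2275$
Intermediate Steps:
$V{\left(x \right)} = \frac{-4 + x}{4 + x}$ ($V{\left(x \right)} = \frac{x - 4}{x + 4} = \frac{-4 + x}{4 + x}$)
$- 39 V{\left(-1 \right)} 35 = - 39 \frac{-4 - 1}{4 - 1} \cdot 35 = - 39 \cdot \frac{1}{3} \left(-5\right) 35 = \left(-39\right) \left(- \frac{5}{3}\right) 35 = 65 \cdot 35 = 2275$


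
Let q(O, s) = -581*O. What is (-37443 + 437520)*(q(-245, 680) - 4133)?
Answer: 55295442324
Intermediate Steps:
(-37443 + 437520)*(q(-245, 680) - 4133) = (-37443 + 437520)*(-581*(-245) - 4133) = 400077*(142345 - 4133) = 400077*138212 = 55295442324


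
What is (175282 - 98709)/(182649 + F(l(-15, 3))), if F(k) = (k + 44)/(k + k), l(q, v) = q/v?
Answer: 765730/1826451 ≈ 0.41924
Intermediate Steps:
F(k) = (44 + k)/(2*k) (F(k) = (44 + k)/((2*k)) = (44 + k)*(1/(2*k)) = (44 + k)/(2*k))
(175282 - 98709)/(182649 + F(l(-15, 3))) = (175282 - 98709)/(182649 + (44 - 15/3)/(2*((-15/3)))) = 76573/(182649 + (44 - 15*⅓)/(2*((-15*⅓)))) = 76573/(182649 + (½)*(44 - 5)/(-5)) = 76573/(182649 + (½)*(-⅕)*39) = 76573/(182649 - 39/10) = 76573/(1826451/10) = 76573*(10/1826451) = 765730/1826451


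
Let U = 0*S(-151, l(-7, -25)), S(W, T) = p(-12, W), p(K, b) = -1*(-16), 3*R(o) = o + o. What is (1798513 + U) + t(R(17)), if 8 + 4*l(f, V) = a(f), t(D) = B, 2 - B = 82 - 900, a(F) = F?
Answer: 1799333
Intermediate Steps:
R(o) = 2*o/3 (R(o) = (o + o)/3 = (2*o)/3 = 2*o/3)
B = 820 (B = 2 - (82 - 900) = 2 - 1*(-818) = 2 + 818 = 820)
t(D) = 820
l(f, V) = -2 + f/4
p(K, b) = 16
S(W, T) = 16
U = 0 (U = 0*16 = 0)
(1798513 + U) + t(R(17)) = (1798513 + 0) + 820 = 1798513 + 820 = 1799333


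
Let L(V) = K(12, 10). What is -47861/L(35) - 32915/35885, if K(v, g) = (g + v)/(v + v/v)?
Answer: -405965817/14354 ≈ -28282.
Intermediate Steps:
K(v, g) = (g + v)/(1 + v) (K(v, g) = (g + v)/(v + 1) = (g + v)/(1 + v))
L(V) = 22/13 (L(V) = (10 + 12)/(1 + 12) = 22/13)
-47861/L(35) - 32915/35885 = -47861/22/13 - 32915/35885 = -47861*13/22 - 32915*1/35885 = -56563/2 - 6583/7177 = -405965817/14354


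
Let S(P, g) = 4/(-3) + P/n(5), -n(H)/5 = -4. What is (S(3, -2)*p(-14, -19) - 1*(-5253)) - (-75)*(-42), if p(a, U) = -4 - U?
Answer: 8341/4 ≈ 2085.3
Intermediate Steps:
n(H) = 20 (n(H) = -5*(-4) = 20)
S(P, g) = -4/3 + P/20 (S(P, g) = 4/(-3) + P/20 = 4*(-⅓) + P*(1/20) = -4/3 + P/20)
(S(3, -2)*p(-14, -19) - 1*(-5253)) - (-75)*(-42) = ((-4/3 + (1/20)*3)*(-4 - 1*(-19)) - 1*(-5253)) - (-75)*(-42) = ((-4/3 + 3/20)*(-4 + 19) + 5253) - 1*3150 = (-71/60*15 + 5253) - 3150 = (-71/4 + 5253) - 3150 = 20941/4 - 3150 = 8341/4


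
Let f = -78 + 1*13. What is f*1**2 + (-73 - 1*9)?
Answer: -147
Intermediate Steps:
f = -65 (f = -78 + 13 = -65)
f*1**2 + (-73 - 1*9) = -65*1**2 + (-73 - 1*9) = -65*1 + (-73 - 9) = -65 - 82 = -147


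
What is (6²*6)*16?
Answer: 3456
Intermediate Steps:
(6²*6)*16 = (36*6)*16 = 216*16 = 3456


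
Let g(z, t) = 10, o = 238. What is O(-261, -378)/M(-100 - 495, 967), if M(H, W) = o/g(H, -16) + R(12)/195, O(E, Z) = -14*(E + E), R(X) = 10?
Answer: 1425060/4651 ≈ 306.40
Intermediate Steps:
O(E, Z) = -28*E
M(H, W) = 4651/195 (M(H, W) = 238/10 + 10/195 = 238*(⅒) + 10*(1/195) = 119/5 + 2/39 = 4651/195)
O(-261, -378)/M(-100 - 495, 967) = (-28*(-261))/(4651/195) = 7308*(195/4651) = 1425060/4651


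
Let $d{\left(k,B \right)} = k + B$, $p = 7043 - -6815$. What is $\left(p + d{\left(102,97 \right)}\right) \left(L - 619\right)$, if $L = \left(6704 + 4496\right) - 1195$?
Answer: $131939002$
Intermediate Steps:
$p = 13858$ ($p = 7043 + 6815 = 13858$)
$L = 10005$ ($L = 11200 - 1195 = 10005$)
$d{\left(k,B \right)} = B + k$
$\left(p + d{\left(102,97 \right)}\right) \left(L - 619\right) = \left(13858 + \left(97 + 102\right)\right) \left(10005 - 619\right) = \left(13858 + 199\right) 9386 = 14057 \cdot 9386 = 131939002$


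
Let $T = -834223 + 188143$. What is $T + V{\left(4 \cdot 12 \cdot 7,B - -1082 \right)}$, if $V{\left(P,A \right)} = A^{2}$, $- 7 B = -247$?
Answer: $\frac{29510121}{49} \approx 6.0225 \cdot 10^{5}$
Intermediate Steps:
$B = \frac{247}{7}$ ($B = \left(- \frac{1}{7}\right) \left(-247\right) = \frac{247}{7} \approx 35.286$)
$T = -646080$
$T + V{\left(4 \cdot 12 \cdot 7,B - -1082 \right)} = -646080 + \left(\frac{247}{7} - -1082\right)^{2} = -646080 + \left(\frac{247}{7} + 1082\right)^{2} = -646080 + \left(\frac{7821}{7}\right)^{2} = -646080 + \frac{61168041}{49} = \frac{29510121}{49}$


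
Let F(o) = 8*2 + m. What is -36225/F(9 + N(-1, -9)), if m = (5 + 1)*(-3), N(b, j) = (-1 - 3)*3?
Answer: 36225/2 ≈ 18113.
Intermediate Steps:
N(b, j) = -12 (N(b, j) = -4*3 = -12)
m = -18 (m = 6*(-3) = -18)
F(o) = -2 (F(o) = 8*2 - 18 = 16 - 18 = -2)
-36225/F(9 + N(-1, -9)) = -36225/(-2) = -36225*(-½) = 36225/2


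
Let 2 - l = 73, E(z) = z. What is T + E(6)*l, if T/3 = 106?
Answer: -108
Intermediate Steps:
T = 318 (T = 3*106 = 318)
l = -71 (l = 2 - 1*73 = 2 - 73 = -71)
T + E(6)*l = 318 + 6*(-71) = 318 - 426 = -108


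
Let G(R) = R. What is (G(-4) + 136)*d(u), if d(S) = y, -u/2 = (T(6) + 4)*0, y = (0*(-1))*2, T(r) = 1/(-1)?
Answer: 0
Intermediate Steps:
T(r) = -1
y = 0 (y = 0*2 = 0)
u = 0 (u = -2*(-1 + 4)*0 = -6*0 = -2*0 = 0)
d(S) = 0
(G(-4) + 136)*d(u) = (-4 + 136)*0 = 132*0 = 0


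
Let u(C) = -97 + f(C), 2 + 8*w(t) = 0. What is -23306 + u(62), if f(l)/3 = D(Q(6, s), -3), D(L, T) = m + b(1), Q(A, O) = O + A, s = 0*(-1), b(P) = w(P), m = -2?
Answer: -93639/4 ≈ -23410.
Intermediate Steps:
w(t) = -1/4 (w(t) = -1/4 + (1/8)*0 = -1/4 + 0 = -1/4)
b(P) = -1/4
s = 0
Q(A, O) = A + O
D(L, T) = -9/4 (D(L, T) = -2 - 1/4 = -9/4)
f(l) = -27/4 (f(l) = 3*(-9/4) = -27/4)
u(C) = -415/4 (u(C) = -97 - 27/4 = -415/4)
-23306 + u(62) = -23306 - 415/4 = -93639/4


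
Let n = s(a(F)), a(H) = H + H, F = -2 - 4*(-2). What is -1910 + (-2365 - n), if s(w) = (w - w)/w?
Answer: -4275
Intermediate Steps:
F = 6 (F = -2 + 8 = 6)
a(H) = 2*H
s(w) = 0 (s(w) = 0/w = 0)
n = 0
-1910 + (-2365 - n) = -1910 + (-2365 - 1*0) = -1910 + (-2365 + 0) = -1910 - 2365 = -4275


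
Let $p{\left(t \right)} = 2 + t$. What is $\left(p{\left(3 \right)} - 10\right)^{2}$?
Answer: $25$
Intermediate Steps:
$\left(p{\left(3 \right)} - 10\right)^{2} = \left(\left(2 + 3\right) - 10\right)^{2} = \left(5 - 10\right)^{2} = \left(-5\right)^{2} = 25$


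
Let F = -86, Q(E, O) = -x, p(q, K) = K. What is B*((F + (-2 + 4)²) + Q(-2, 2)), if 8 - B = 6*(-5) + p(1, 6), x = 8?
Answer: -2880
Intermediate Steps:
Q(E, O) = -8 (Q(E, O) = -1*8 = -8)
B = 32 (B = 8 - (6*(-5) + 6) = 8 - (-30 + 6) = 8 - 1*(-24) = 8 + 24 = 32)
B*((F + (-2 + 4)²) + Q(-2, 2)) = 32*((-86 + (-2 + 4)²) - 8) = 32*((-86 + 2²) - 8) = 32*((-86 + 4) - 8) = 32*(-82 - 8) = 32*(-90) = -2880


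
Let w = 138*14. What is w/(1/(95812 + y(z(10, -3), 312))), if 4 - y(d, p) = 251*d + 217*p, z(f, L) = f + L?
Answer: 50917860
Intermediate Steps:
w = 1932
z(f, L) = L + f
y(d, p) = 4 - 251*d - 217*p (y(d, p) = 4 - (251*d + 217*p) = 4 - (217*p + 251*d) = 4 + (-251*d - 217*p) = 4 - 251*d - 217*p)
w/(1/(95812 + y(z(10, -3), 312))) = 1932/(1/(95812 + (4 - 251*(-3 + 10) - 217*312))) = 1932/(1/(95812 + (4 - 251*7 - 67704))) = 1932/(1/(95812 + (4 - 1757 - 67704))) = 1932/(1/(95812 - 69457)) = 1932/(1/26355) = 1932*26355 = 50917860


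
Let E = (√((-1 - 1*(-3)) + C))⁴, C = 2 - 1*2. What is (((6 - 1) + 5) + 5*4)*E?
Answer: 120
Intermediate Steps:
C = 0 (C = 2 - 2 = 0)
E = 4 (E = (√((-1 - 1*(-3)) + 0))⁴ = (√((-1 + 3) + 0))⁴ = (√(2 + 0))⁴ = (√2)⁴ = 4)
(((6 - 1) + 5) + 5*4)*E = (((6 - 1) + 5) + 5*4)*4 = ((5 + 5) + 20)*4 = (10 + 20)*4 = 30*4 = 120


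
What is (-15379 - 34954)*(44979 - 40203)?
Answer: -240390408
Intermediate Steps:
(-15379 - 34954)*(44979 - 40203) = -50333*4776 = -240390408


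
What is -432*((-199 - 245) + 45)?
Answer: 172368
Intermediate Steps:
-432*((-199 - 245) + 45) = -432*(-444 + 45) = -432*(-399) = 172368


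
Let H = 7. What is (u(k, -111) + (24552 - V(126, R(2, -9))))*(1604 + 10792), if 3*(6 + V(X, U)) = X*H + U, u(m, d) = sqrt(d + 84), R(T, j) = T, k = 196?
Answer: 300768280 + 37188*I*sqrt(3) ≈ 3.0077e+8 + 64412.0*I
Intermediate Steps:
u(m, d) = sqrt(84 + d)
V(X, U) = -6 + U/3 + 7*X/3 (V(X, U) = -6 + (X*7 + U)/3 = -6 + (7*X + U)/3 = -6 + (U + 7*X)/3 = -6 + (U/3 + 7*X/3) = -6 + U/3 + 7*X/3)
(u(k, -111) + (24552 - V(126, R(2, -9))))*(1604 + 10792) = (sqrt(84 - 111) + (24552 - (-6 + (1/3)*2 + (7/3)*126)))*(1604 + 10792) = (sqrt(-27) + (24552 - (-6 + 2/3 + 294)))*12396 = (3*I*sqrt(3) + (24552 - 1*866/3))*12396 = (3*I*sqrt(3) + (24552 - 866/3))*12396 = (3*I*sqrt(3) + 72790/3)*12396 = (72790/3 + 3*I*sqrt(3))*12396 = 300768280 + 37188*I*sqrt(3)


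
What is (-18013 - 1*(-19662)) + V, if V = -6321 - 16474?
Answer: -21146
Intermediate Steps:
V = -22795
(-18013 - 1*(-19662)) + V = (-18013 - 1*(-19662)) - 22795 = (-18013 + 19662) - 22795 = 1649 - 22795 = -21146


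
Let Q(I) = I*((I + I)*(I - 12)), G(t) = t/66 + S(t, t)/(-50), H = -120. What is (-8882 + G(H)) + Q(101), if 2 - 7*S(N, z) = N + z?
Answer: 3478269969/1925 ≈ 1.8069e+6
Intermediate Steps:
S(N, z) = 2/7 - N/7 - z/7 (S(N, z) = 2/7 - (N + z)/7 = 2/7 + (-N/7 - z/7) = 2/7 - N/7 - z/7)
G(t) = -1/175 + 241*t/11550 (G(t) = t/66 + (2/7 - t/7 - t/7)/(-50) = t*(1/66) + (2/7 - 2*t/7)*(-1/50) = t/66 + (-1/175 + t/175) = -1/175 + 241*t/11550)
Q(I) = 2*I**2*(-12 + I) (Q(I) = I*((2*I)*(-12 + I)) = I*(2*I*(-12 + I)) = 2*I**2*(-12 + I))
(-8882 + G(H)) + Q(101) = (-8882 + (-1/175 + (241/11550)*(-120))) + 2*101**2*(-12 + 101) = (-8882 + (-1/175 - 964/385)) + 2*10201*89 = (-8882 - 4831/1925) + 1815778 = -17102681/1925 + 1815778 = 3478269969/1925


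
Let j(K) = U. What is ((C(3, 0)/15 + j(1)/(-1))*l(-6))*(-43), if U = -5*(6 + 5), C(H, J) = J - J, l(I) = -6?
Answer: 14190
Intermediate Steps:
C(H, J) = 0
U = -55 (U = -5*11 = -55)
j(K) = -55
((C(3, 0)/15 + j(1)/(-1))*l(-6))*(-43) = ((0/15 - 55/(-1))*(-6))*(-43) = ((0*(1/15) - 55*(-1))*(-6))*(-43) = ((0 + 55)*(-6))*(-43) = (55*(-6))*(-43) = -330*(-43) = 14190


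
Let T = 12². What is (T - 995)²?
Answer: 724201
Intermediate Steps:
T = 144
(T - 995)² = (144 - 995)² = (-851)² = 724201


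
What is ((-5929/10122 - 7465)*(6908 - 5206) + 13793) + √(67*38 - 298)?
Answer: -9176774348/723 + 2*√562 ≈ -1.2693e+7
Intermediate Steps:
((-5929/10122 - 7465)*(6908 - 5206) + 13793) + √(67*38 - 298) = ((-5929*1/10122 - 7465)*1702 + 13793) + √(2546 - 298) = ((-847/1446 - 7465)*1702 + 13793) + √2248 = (-10795237/1446*1702 + 13793) + 2*√562 = (-9186746687/723 + 13793) + 2*√562 = -9176774348/723 + 2*√562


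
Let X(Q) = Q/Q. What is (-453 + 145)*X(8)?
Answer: -308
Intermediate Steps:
X(Q) = 1
(-453 + 145)*X(8) = (-453 + 145)*1 = -308*1 = -308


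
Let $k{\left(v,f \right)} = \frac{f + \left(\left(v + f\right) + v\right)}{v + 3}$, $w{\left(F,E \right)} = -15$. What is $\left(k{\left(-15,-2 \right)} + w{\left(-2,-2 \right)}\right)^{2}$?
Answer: $\frac{5329}{36} \approx 148.03$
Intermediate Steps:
$k{\left(v,f \right)} = \frac{2 f + 2 v}{3 + v}$ ($k{\left(v,f \right)} = \frac{f + \left(\left(f + v\right) + v\right)}{3 + v} = \frac{f + \left(f + 2 v\right)}{3 + v} = \frac{2 f + 2 v}{3 + v}$)
$\left(k{\left(-15,-2 \right)} + w{\left(-2,-2 \right)}\right)^{2} = \left(\frac{2 \left(-2 - 15\right)}{3 - 15} - 15\right)^{2} = \left(2 \frac{1}{-12} \left(-17\right) - 15\right)^{2} = \left(2 \left(- \frac{1}{12}\right) \left(-17\right) - 15\right)^{2} = \left(\frac{17}{6} - 15\right)^{2} = \left(- \frac{73}{6}\right)^{2} = \frac{5329}{36}$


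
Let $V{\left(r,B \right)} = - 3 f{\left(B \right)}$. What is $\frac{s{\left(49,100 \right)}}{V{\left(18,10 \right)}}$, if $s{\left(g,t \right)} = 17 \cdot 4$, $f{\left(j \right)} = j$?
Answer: $- \frac{34}{15} \approx -2.2667$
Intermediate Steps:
$V{\left(r,B \right)} = - 3 B$
$s{\left(g,t \right)} = 68$
$\frac{s{\left(49,100 \right)}}{V{\left(18,10 \right)}} = \frac{68}{\left(-3\right) 10} = \frac{68}{-30} = 68 \left(- \frac{1}{30}\right) = - \frac{34}{15}$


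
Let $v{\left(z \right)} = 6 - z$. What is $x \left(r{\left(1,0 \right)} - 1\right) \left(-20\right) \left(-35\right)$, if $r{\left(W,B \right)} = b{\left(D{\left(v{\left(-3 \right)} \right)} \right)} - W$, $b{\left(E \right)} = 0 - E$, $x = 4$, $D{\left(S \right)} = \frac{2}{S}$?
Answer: $- \frac{56000}{9} \approx -6222.2$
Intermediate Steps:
$b{\left(E \right)} = - E$
$r{\left(W,B \right)} = - \frac{2}{9} - W$ ($r{\left(W,B \right)} = - \frac{2}{6 - -3} - W = - \frac{2}{6 + 3} - W = - \frac{2}{9} - W$)
$x \left(r{\left(1,0 \right)} - 1\right) \left(-20\right) \left(-35\right) = 4 \left(\left(- \frac{2}{9} - 1\right) - 1\right) \left(-20\right) \left(-35\right) = 4 \left(- \frac{11}{9} - 1\right) \left(-20\right) \left(-35\right) = 4 \left(- \frac{20}{9}\right) \left(-20\right) \left(-35\right) = \left(- \frac{80}{9}\right) \left(-20\right) \left(-35\right) = \frac{1600}{9} \left(-35\right) = - \frac{56000}{9}$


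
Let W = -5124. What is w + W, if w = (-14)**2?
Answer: -4928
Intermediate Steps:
w = 196
w + W = 196 - 5124 = -4928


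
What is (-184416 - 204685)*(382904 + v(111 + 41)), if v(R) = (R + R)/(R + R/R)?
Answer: -22795332670216/153 ≈ -1.4899e+11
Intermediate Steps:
v(R) = 2*R/(1 + R) (v(R) = (2*R)/(R + 1) = (2*R)/(1 + R) = 2*R/(1 + R))
(-184416 - 204685)*(382904 + v(111 + 41)) = (-184416 - 204685)*(382904 + 2*(111 + 41)/(1 + (111 + 41))) = -389101*(382904 + 2*152/(1 + 152)) = -389101*(382904 + 2*152/153) = -389101*(382904 + 2*152*(1/153)) = -389101*(382904 + 304/153) = -389101*58584616/153 = -22795332670216/153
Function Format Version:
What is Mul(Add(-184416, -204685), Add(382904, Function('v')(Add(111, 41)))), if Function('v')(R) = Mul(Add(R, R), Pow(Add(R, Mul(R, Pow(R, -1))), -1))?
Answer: Rational(-22795332670216, 153) ≈ -1.4899e+11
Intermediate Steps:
Function('v')(R) = Mul(2, R, Pow(Add(1, R), -1)) (Function('v')(R) = Mul(Mul(2, R), Pow(Add(R, 1), -1)) = Mul(Mul(2, R), Pow(Add(1, R), -1)) = Mul(2, R, Pow(Add(1, R), -1)))
Mul(Add(-184416, -204685), Add(382904, Function('v')(Add(111, 41)))) = Mul(Add(-184416, -204685), Add(382904, Mul(2, Add(111, 41), Pow(Add(1, Add(111, 41)), -1)))) = Mul(-389101, Add(382904, Mul(2, 152, Pow(Add(1, 152), -1)))) = Mul(-389101, Add(382904, Mul(2, 152, Pow(153, -1)))) = Mul(-389101, Add(382904, Mul(2, 152, Rational(1, 153)))) = Mul(-389101, Add(382904, Rational(304, 153))) = Mul(-389101, Rational(58584616, 153)) = Rational(-22795332670216, 153)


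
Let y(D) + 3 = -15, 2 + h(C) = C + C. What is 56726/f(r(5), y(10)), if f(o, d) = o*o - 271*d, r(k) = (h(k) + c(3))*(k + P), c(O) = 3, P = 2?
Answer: 56726/10807 ≈ 5.2490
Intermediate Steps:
h(C) = -2 + 2*C (h(C) = -2 + (C + C) = -2 + 2*C)
y(D) = -18 (y(D) = -3 - 15 = -18)
r(k) = (1 + 2*k)*(2 + k) (r(k) = ((-2 + 2*k) + 3)*(k + 2) = (1 + 2*k)*(2 + k))
f(o, d) = o² - 271*d
56726/f(r(5), y(10)) = 56726/((2 + 2*5² + 5*5)² - 271*(-18)) = 56726/((2 + 2*25 + 25)² + 4878) = 56726/((2 + 50 + 25)² + 4878) = 56726/(77² + 4878) = 56726/(5929 + 4878) = 56726/10807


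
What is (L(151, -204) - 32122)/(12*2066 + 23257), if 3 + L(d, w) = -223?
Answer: -32348/48049 ≈ -0.67323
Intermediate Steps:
L(d, w) = -226 (L(d, w) = -3 - 223 = -226)
(L(151, -204) - 32122)/(12*2066 + 23257) = (-226 - 32122)/(12*2066 + 23257) = -32348/(24792 + 23257) = -32348/48049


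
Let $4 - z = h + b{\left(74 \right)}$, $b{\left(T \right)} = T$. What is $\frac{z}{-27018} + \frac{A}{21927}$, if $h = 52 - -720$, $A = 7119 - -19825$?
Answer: $\frac{124405921}{98737281} \approx 1.26$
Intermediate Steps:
$A = 26944$ ($A = 7119 + 19825 = 26944$)
$h = 772$ ($h = 52 + 720 = 772$)
$z = -842$ ($z = 4 - \left(772 + 74\right) = 4 - 846 = -842$)
$\frac{z}{-27018} + \frac{A}{21927} = - \frac{842}{-27018} + \frac{26944}{21927} = \left(-842\right) \left(- \frac{1}{27018}\right) + 26944 \cdot \frac{1}{21927} = \frac{421}{13509} + \frac{26944}{21927} = \frac{124405921}{98737281}$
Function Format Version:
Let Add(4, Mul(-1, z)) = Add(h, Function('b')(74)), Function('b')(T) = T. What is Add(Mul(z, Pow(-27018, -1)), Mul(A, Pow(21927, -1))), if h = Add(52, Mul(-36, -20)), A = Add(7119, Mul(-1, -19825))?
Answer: Rational(124405921, 98737281) ≈ 1.2600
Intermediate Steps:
A = 26944 (A = Add(7119, 19825) = 26944)
h = 772 (h = Add(52, 720) = 772)
z = -842 (z = Add(4, Mul(-1, Add(772, 74))) = Add(4, Mul(-1, 846)) = Add(4, -846) = -842)
Add(Mul(z, Pow(-27018, -1)), Mul(A, Pow(21927, -1))) = Add(Mul(-842, Pow(-27018, -1)), Mul(26944, Pow(21927, -1))) = Add(Mul(-842, Rational(-1, 27018)), Mul(26944, Rational(1, 21927))) = Add(Rational(421, 13509), Rational(26944, 21927)) = Rational(124405921, 98737281)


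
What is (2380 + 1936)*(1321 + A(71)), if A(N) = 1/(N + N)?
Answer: 404804114/71 ≈ 5.7015e+6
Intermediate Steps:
A(N) = 1/(2*N)
(2380 + 1936)*(1321 + A(71)) = (2380 + 1936)*(1321 + (1/2)/71) = 4316*(1321 + (1/2)*(1/71)) = 4316*(1321 + 1/142) = 4316*(187583/142) = 404804114/71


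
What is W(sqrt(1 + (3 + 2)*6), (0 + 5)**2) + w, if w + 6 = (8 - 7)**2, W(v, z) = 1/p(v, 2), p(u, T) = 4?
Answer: -19/4 ≈ -4.7500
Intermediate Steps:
W(v, z) = 1/4
w = -5 (w = -6 + (8 - 7)**2 = -6 + 1**2 = -6 + 1 = -5)
W(sqrt(1 + (3 + 2)*6), (0 + 5)**2) + w = 1/4 - 5 = -19/4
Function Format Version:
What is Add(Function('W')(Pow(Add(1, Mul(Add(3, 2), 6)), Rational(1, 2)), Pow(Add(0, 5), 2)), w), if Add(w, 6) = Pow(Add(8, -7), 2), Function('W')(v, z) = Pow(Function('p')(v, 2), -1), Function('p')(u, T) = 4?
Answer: Rational(-19, 4) ≈ -4.7500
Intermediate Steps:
Function('W')(v, z) = Rational(1, 4) (Function('W')(v, z) = Pow(4, -1) = Rational(1, 4))
w = -5 (w = Add(-6, Pow(Add(8, -7), 2)) = Add(-6, Pow(1, 2)) = Add(-6, 1) = -5)
Add(Function('W')(Pow(Add(1, Mul(Add(3, 2), 6)), Rational(1, 2)), Pow(Add(0, 5), 2)), w) = Add(Rational(1, 4), -5) = Rational(-19, 4)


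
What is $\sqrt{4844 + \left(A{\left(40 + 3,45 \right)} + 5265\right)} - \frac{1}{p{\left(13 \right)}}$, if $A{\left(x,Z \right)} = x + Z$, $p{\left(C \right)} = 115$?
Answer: $- \frac{1}{115} + 3 \sqrt{1133} \approx 100.97$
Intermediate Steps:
$A{\left(x,Z \right)} = Z + x$
$\sqrt{4844 + \left(A{\left(40 + 3,45 \right)} + 5265\right)} - \frac{1}{p{\left(13 \right)}} = \sqrt{4844 + \left(\left(45 + \left(40 + 3\right)\right) + 5265\right)} - \frac{1}{115} = \sqrt{4844 + \left(\left(45 + 43\right) + 5265\right)} - \frac{1}{115} = \sqrt{4844 + \left(88 + 5265\right)} - \frac{1}{115} = \sqrt{4844 + 5353} - \frac{1}{115} = \sqrt{10197} - \frac{1}{115} = 3 \sqrt{1133} - \frac{1}{115} = - \frac{1}{115} + 3 \sqrt{1133}$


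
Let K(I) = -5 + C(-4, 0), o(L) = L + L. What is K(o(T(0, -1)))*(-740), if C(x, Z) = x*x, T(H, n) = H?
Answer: -8140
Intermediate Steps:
C(x, Z) = x**2
o(L) = 2*L
K(I) = 11 (K(I) = -5 + (-4)**2 = -5 + 16 = 11)
K(o(T(0, -1)))*(-740) = 11*(-740) = -8140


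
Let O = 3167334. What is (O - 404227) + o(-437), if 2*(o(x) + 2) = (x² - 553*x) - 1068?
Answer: 2978886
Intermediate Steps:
o(x) = -536 + x²/2 - 553*x/2 (o(x) = -2 + ((x² - 553*x) - 1068)/2 = -2 + (-1068 + x² - 553*x)/2 = -2 + (-534 + x²/2 - 553*x/2) = -536 + x²/2 - 553*x/2)
(O - 404227) + o(-437) = (3167334 - 404227) + (-536 + (½)*(-437)² - 553/2*(-437)) = 2763107 + (-536 + (½)*190969 + 241661/2) = 2763107 + (-536 + 190969/2 + 241661/2) = 2763107 + 215779 = 2978886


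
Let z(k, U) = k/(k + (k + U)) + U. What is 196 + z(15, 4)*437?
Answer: 72651/34 ≈ 2136.8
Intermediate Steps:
z(k, U) = U + k/(U + 2*k) (z(k, U) = k/(k + (U + k)) + U = k/(U + 2*k) + U = U + k/(U + 2*k))
196 + z(15, 4)*437 = 196 + ((15 + 4² + 2*4*15)/(4 + 2*15))*437 = 196 + ((15 + 16 + 120)/(4 + 30))*437 = 196 + (151/34)*437 = 196 + 65987/34 = 72651/34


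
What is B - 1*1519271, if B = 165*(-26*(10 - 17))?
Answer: -1489241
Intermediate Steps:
B = 30030 (B = 165*(-26*(-7)) = 165*182 = 30030)
B - 1*1519271 = 30030 - 1*1519271 = 30030 - 1519271 = -1489241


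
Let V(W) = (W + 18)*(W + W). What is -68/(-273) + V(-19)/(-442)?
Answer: 757/4641 ≈ 0.16311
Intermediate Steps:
V(W) = 2*W*(18 + W) (V(W) = (18 + W)*(2*W) = 2*W*(18 + W))
-68/(-273) + V(-19)/(-442) = -68/(-273) + (2*(-19)*(18 - 19))/(-442) = -68*(-1/273) + (2*(-19)*(-1))*(-1/442) = 68/273 + 38*(-1/442) = 68/273 - 19/221 = 757/4641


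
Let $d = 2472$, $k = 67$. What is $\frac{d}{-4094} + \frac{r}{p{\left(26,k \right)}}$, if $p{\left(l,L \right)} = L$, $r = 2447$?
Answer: $\frac{4926197}{137149} \approx 35.919$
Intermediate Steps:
$\frac{d}{-4094} + \frac{r}{p{\left(26,k \right)}} = \frac{2472}{-4094} + \frac{2447}{67} = 2472 \left(- \frac{1}{4094}\right) + 2447 \cdot \frac{1}{67} = - \frac{1236}{2047} + \frac{2447}{67} = \frac{4926197}{137149}$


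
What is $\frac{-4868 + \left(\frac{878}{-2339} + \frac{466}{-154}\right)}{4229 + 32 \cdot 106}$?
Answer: $- \frac{877353997}{1372564963} \approx -0.63921$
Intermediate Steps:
$\frac{-4868 + \left(\frac{878}{-2339} + \frac{466}{-154}\right)}{4229 + 32 \cdot 106} = \frac{-4868 + \left(878 \left(- \frac{1}{2339}\right) + 466 \left(- \frac{1}{154}\right)\right)}{4229 + 3392} = \frac{-4868 - \frac{612593}{180103}}{7621} = \left(-4868 - \frac{612593}{180103}\right) \frac{1}{7621} = \left(- \frac{877353997}{180103}\right) \frac{1}{7621} = - \frac{877353997}{1372564963}$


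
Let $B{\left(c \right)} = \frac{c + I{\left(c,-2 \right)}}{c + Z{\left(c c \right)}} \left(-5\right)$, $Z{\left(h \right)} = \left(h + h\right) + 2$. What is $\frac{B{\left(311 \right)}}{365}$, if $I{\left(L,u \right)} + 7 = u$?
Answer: $- \frac{302}{14144115} \approx -2.1352 \cdot 10^{-5}$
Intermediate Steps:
$I{\left(L,u \right)} = -7 + u$
$Z{\left(h \right)} = 2 + 2 h$ ($Z{\left(h \right)} = 2 h + 2 = 2 + 2 h$)
$B{\left(c \right)} = - \frac{5 \left(-9 + c\right)}{2 + c + 2 c^{2}}$ ($B{\left(c \right)} = \frac{c - 9}{c + \left(2 + 2 c c\right)} \left(-5\right) = \frac{c - 9}{c + \left(2 + 2 c^{2}\right)} \left(-5\right) = \frac{-9 + c}{2 + c + 2 c^{2}} \left(-5\right) = - \frac{5 \left(-9 + c\right)}{2 + c + 2 c^{2}}$)
$\frac{B{\left(311 \right)}}{365} = \frac{5 \frac{1}{2 + 311 + 2 \cdot 311^{2}} \left(9 - 311\right)}{365} = \frac{5 \left(9 - 311\right)}{2 + 311 + 2 \cdot 96721} \cdot \frac{1}{365} = 5 \frac{1}{2 + 311 + 193442} \left(-302\right) \frac{1}{365} = 5 \cdot \frac{1}{193755} \left(-302\right) \frac{1}{365} = \left(- \frac{302}{38751}\right) \frac{1}{365} = - \frac{302}{14144115}$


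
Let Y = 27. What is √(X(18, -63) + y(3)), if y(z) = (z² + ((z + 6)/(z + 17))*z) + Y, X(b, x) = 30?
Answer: √6735/10 ≈ 8.2067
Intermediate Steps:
y(z) = 27 + z² + z*(6 + z)/(17 + z) (y(z) = (z² + ((z + 6)/(z + 17))*z) + 27 = (z² + ((6 + z)/(17 + z))*z) + 27 = (z² + z*(6 + z)/(17 + z)) + 27 = 27 + z² + z*(6 + z)/(17 + z))
√(X(18, -63) + y(3)) = √(30 + (459 + 3³ + 18*3² + 33*3)/(17 + 3)) = √(30 + (459 + 27 + 18*9 + 99)/20) = √(30 + (459 + 27 + 162 + 99)/20) = √(30 + (1/20)*747) = √(30 + 747/20) = √(1347/20) = √6735/10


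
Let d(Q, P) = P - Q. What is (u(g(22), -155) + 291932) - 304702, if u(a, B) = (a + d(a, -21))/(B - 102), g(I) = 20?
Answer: -3281869/257 ≈ -12770.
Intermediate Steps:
u(a, B) = -21/(-102 + B) (u(a, B) = (a + (-21 - a))/(B - 102) = -21/(-102 + B))
(u(g(22), -155) + 291932) - 304702 = (-21/(-102 - 155) + 291932) - 304702 = (-21/(-257) + 291932) - 304702 = (-21*(-1/257) + 291932) - 304702 = (21/257 + 291932) - 304702 = 75026545/257 - 304702 = -3281869/257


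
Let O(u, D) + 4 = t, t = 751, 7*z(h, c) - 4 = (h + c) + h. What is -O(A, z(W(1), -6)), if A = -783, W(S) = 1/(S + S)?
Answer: -747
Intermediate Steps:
W(S) = 1/(2*S)
z(h, c) = 4/7 + c/7 + 2*h/7 (z(h, c) = 4/7 + ((h + c) + h)/7 = 4/7 + ((c + h) + h)/7 = 4/7 + (c + 2*h)/7 = 4/7 + (c/7 + 2*h/7) = 4/7 + c/7 + 2*h/7)
O(u, D) = 747 (O(u, D) = -4 + 751 = 747)
-O(A, z(W(1), -6)) = -1*747 = -747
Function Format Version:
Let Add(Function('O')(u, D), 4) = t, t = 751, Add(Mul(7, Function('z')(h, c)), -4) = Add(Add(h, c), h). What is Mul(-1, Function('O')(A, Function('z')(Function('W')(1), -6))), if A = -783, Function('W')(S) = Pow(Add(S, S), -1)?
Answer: -747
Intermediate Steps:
Function('W')(S) = Mul(Rational(1, 2), Pow(S, -1)) (Function('W')(S) = Pow(Mul(2, S), -1) = Mul(Rational(1, 2), Pow(S, -1)))
Function('z')(h, c) = Add(Rational(4, 7), Mul(Rational(1, 7), c), Mul(Rational(2, 7), h)) (Function('z')(h, c) = Add(Rational(4, 7), Mul(Rational(1, 7), Add(Add(h, c), h))) = Add(Rational(4, 7), Mul(Rational(1, 7), Add(Add(c, h), h))) = Add(Rational(4, 7), Mul(Rational(1, 7), Add(c, Mul(2, h)))) = Add(Rational(4, 7), Add(Mul(Rational(1, 7), c), Mul(Rational(2, 7), h))) = Add(Rational(4, 7), Mul(Rational(1, 7), c), Mul(Rational(2, 7), h)))
Function('O')(u, D) = 747 (Function('O')(u, D) = Add(-4, 751) = 747)
Mul(-1, Function('O')(A, Function('z')(Function('W')(1), -6))) = Mul(-1, 747) = -747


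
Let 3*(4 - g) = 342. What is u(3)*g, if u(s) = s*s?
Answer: -990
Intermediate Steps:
g = -110 (g = 4 - ⅓*342 = 4 - 114 = -110)
u(s) = s²
u(3)*g = 3²*(-110) = 9*(-110) = -990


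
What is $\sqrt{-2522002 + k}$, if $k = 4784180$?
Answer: $\sqrt{2262178} \approx 1504.1$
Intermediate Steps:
$\sqrt{-2522002 + k} = \sqrt{-2522002 + 4784180} = \sqrt{2262178}$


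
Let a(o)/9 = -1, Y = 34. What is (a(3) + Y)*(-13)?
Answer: -325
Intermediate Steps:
a(o) = -9 (a(o) = 9*(-1) = -9)
(a(3) + Y)*(-13) = (-9 + 34)*(-13) = 25*(-13) = -325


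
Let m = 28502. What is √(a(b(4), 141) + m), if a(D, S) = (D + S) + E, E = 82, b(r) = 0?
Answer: 5*√1149 ≈ 169.48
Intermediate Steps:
a(D, S) = 82 + D + S (a(D, S) = (D + S) + 82 = 82 + D + S)
√(a(b(4), 141) + m) = √((82 + 0 + 141) + 28502) = √(223 + 28502) = √28725 = 5*√1149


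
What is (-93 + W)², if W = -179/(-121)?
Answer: 122633476/14641 ≈ 8376.0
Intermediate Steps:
W = 179/121 (W = -179*(-1/121) = 179/121 ≈ 1.4793)
(-93 + W)² = (-93 + 179/121)² = (-11074/121)² = 122633476/14641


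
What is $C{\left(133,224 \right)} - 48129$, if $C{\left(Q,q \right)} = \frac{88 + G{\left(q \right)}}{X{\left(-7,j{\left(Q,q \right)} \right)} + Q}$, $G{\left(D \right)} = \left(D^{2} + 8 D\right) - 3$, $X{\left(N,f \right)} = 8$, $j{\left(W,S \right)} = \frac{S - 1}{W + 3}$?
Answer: $- \frac{2244712}{47} \approx -47760.0$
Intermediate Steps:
$j{\left(W,S \right)} = \frac{-1 + S}{3 + W}$
$G{\left(D \right)} = -3 + D^{2} + 8 D$
$C{\left(Q,q \right)} = \frac{85 + q^{2} + 8 q}{8 + Q}$ ($C{\left(Q,q \right)} = \frac{88 + \left(-3 + q^{2} + 8 q\right)}{8 + Q} = \frac{85 + q^{2} + 8 q}{8 + Q}$)
$C{\left(133,224 \right)} - 48129 = \frac{85 + 224^{2} + 8 \cdot 224}{8 + 133} - 48129 = \frac{85 + 50176 + 1792}{141} - 48129 = \frac{1}{141} \cdot 52053 - 48129 = \frac{17351}{47} - 48129 = - \frac{2244712}{47}$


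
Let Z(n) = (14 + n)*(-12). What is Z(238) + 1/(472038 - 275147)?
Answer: -595398383/196891 ≈ -3024.0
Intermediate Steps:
Z(n) = -168 - 12*n
Z(238) + 1/(472038 - 275147) = (-168 - 12*238) + 1/(472038 - 275147) = (-168 - 2856) + 1/196891 = -3024 + 1/196891 = -595398383/196891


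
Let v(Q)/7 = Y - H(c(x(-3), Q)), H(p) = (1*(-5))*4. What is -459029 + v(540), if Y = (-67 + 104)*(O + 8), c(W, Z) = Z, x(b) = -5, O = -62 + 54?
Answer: -458889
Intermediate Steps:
O = -8
Y = 0 (Y = (-67 + 104)*(-8 + 8) = 37*0 = 0)
H(p) = -20 (H(p) = -5*4 = -20)
v(Q) = 140 (v(Q) = 7*(0 - 1*(-20)) = 7*(0 + 20) = 7*20 = 140)
-459029 + v(540) = -459029 + 140 = -458889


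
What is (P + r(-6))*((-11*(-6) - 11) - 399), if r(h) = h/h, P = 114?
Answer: -39560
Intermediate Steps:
r(h) = 1
(P + r(-6))*((-11*(-6) - 11) - 399) = (114 + 1)*((-11*(-6) - 11) - 399) = 115*((66 - 11) - 399) = 115*(55 - 399) = 115*(-344) = -39560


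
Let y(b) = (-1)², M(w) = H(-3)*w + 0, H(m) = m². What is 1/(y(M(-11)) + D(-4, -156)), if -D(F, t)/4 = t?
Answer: 1/625 ≈ 0.0016000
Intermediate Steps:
M(w) = 9*w (M(w) = (-3)²*w + 0 = 9*w + 0 = 9*w)
D(F, t) = -4*t
y(b) = 1
1/(y(M(-11)) + D(-4, -156)) = 1/(1 - 4*(-156)) = 1/(1 + 624) = 1/625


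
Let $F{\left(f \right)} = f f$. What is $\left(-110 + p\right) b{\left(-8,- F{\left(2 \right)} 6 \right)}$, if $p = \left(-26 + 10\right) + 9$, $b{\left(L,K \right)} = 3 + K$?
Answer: $2457$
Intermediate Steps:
$F{\left(f \right)} = f^{2}$
$p = -7$ ($p = -16 + 9 = -7$)
$\left(-110 + p\right) b{\left(-8,- F{\left(2 \right)} 6 \right)} = \left(-110 - 7\right) \left(3 + - 2^{2} \cdot 6\right) = - 117 \left(3 + \left(-1\right) 4 \cdot 6\right) = - 117 \left(3 - 24\right) = \left(-117\right) \left(-21\right) = 2457$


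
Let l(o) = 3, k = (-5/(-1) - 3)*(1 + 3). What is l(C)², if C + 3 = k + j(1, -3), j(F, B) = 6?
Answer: 9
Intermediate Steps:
k = 8 (k = (-5*(-1) - 3)*4 = (5 - 3)*4 = 2*4 = 8)
C = 11 (C = -3 + (8 + 6) = -3 + 14 = 11)
l(C)² = 3² = 9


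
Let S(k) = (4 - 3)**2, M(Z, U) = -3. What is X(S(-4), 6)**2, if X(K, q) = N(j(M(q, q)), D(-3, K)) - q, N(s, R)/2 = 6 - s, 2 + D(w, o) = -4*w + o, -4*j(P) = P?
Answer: 81/4 ≈ 20.250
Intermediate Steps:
j(P) = -P/4
D(w, o) = -2 + o - 4*w (D(w, o) = -2 + (-4*w + o) = -2 + (o - 4*w) = -2 + o - 4*w)
S(k) = 1 (S(k) = 1**2 = 1)
N(s, R) = 12 - 2*s (N(s, R) = 2*(6 - s) = 12 - 2*s)
X(K, q) = 21/2 - q (X(K, q) = (12 - (-1)*(-3)/2) - q = (12 - 2*3/4) - q = (12 - 3/2) - q = 21/2 - q)
X(S(-4), 6)**2 = (21/2 - 1*6)**2 = (21/2 - 6)**2 = (9/2)**2 = 81/4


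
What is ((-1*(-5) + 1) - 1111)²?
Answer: 1221025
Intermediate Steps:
((-1*(-5) + 1) - 1111)² = ((5 + 1) - 1111)² = (6 - 1111)² = (-1105)² = 1221025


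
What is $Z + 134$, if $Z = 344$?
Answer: $478$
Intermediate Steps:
$Z + 134 = 344 + 134 = 478$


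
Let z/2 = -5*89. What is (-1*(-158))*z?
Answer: -140620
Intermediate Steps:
z = -890 (z = 2*(-5*89) = 2*(-445) = -890)
(-1*(-158))*z = -1*(-158)*(-890) = 158*(-890) = -140620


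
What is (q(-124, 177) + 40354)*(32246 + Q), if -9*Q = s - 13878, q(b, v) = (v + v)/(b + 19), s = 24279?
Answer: 131724021712/105 ≈ 1.2545e+9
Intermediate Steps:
q(b, v) = 2*v/(19 + b) (q(b, v) = (2*v)/(19 + b) = 2*v/(19 + b))
Q = -3467/3 (Q = -(24279 - 13878)/9 = -⅑*10401 = -3467/3 ≈ -1155.7)
(q(-124, 177) + 40354)*(32246 + Q) = (2*177/(19 - 124) + 40354)*(32246 - 3467/3) = (2*177/(-105) + 40354)*(93271/3) = (2*177*(-1/105) + 40354)*(93271/3) = (-118/35 + 40354)*(93271/3) = (1412272/35)*(93271/3) = 131724021712/105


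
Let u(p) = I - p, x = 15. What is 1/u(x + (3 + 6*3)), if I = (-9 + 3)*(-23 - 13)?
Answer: 1/180 ≈ 0.0055556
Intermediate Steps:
I = 216 (I = -6*(-36) = 216)
u(p) = 216 - p
1/u(x + (3 + 6*3)) = 1/(216 - (15 + (3 + 6*3))) = 1/(216 - (15 + (3 + 18))) = 1/(216 - (15 + 21)) = 1/(216 - 1*36) = 1/(216 - 36) = 1/180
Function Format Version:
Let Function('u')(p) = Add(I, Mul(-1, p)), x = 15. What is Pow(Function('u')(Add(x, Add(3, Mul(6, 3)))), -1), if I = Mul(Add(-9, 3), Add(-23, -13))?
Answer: Rational(1, 180) ≈ 0.0055556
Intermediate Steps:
I = 216 (I = Mul(-6, -36) = 216)
Function('u')(p) = Add(216, Mul(-1, p))
Pow(Function('u')(Add(x, Add(3, Mul(6, 3)))), -1) = Pow(Add(216, Mul(-1, Add(15, Add(3, Mul(6, 3))))), -1) = Pow(Add(216, Mul(-1, Add(15, Add(3, 18)))), -1) = Pow(Add(216, Mul(-1, Add(15, 21))), -1) = Pow(Add(216, Mul(-1, 36)), -1) = Pow(Add(216, -36), -1) = Pow(180, -1) = Rational(1, 180)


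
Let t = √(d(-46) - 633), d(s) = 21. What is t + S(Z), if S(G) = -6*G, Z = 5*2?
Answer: -60 + 6*I*√17 ≈ -60.0 + 24.739*I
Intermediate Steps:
Z = 10
t = 6*I*√17 (t = √(21 - 633) = √(-612) = 6*I*√17 ≈ 24.739*I)
t + S(Z) = 6*I*√17 - 6*10 = 6*I*√17 - 60 = -60 + 6*I*√17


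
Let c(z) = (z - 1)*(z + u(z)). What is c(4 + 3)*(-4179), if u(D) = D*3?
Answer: -702072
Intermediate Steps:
u(D) = 3*D
c(z) = 4*z*(-1 + z) (c(z) = (z - 1)*(z + 3*z) = (-1 + z)*(4*z) = 4*z*(-1 + z))
c(4 + 3)*(-4179) = (4*(4 + 3)*(-1 + (4 + 3)))*(-4179) = (4*7*(-1 + 7))*(-4179) = (4*7*6)*(-4179) = 168*(-4179) = -702072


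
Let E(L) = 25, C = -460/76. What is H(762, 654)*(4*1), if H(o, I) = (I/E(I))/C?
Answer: -49704/2875 ≈ -17.288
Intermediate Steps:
C = -115/19 (C = -460*1/76 = -115/19 ≈ -6.0526)
H(o, I) = -19*I/2875 (H(o, I) = (I/25)/(-115/19) = (I*(1/25))*(-19/115) = (I/25)*(-19/115) = -19*I/2875)
H(762, 654)*(4*1) = (-19/2875*654)*(4*1) = -12426/2875*4 = -49704/2875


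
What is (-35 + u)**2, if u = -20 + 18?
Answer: 1369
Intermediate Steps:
u = -2
(-35 + u)**2 = (-35 - 2)**2 = (-37)**2 = 1369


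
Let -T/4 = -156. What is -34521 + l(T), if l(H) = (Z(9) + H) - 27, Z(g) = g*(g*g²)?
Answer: -27363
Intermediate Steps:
T = 624 (T = -4*(-156) = 624)
Z(g) = g⁴ (Z(g) = g*g³ = g⁴)
l(H) = 6534 + H (l(H) = (9⁴ + H) - 27 = (6561 + H) - 27 = 6534 + H)
-34521 + l(T) = -34521 + (6534 + 624) = -34521 + 7158 = -27363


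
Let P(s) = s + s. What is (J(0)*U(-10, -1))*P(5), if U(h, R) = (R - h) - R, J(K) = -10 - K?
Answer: -1000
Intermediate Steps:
U(h, R) = -h
P(s) = 2*s
(J(0)*U(-10, -1))*P(5) = ((-10 - 1*0)*(-1*(-10)))*(2*5) = ((-10 + 0)*10)*10 = -10*10*10 = -100*10 = -1000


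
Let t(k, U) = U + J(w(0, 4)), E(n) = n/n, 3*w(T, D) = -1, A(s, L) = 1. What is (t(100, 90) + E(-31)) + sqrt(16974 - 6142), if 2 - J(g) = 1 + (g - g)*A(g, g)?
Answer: 92 + 4*sqrt(677) ≈ 196.08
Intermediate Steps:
w(T, D) = -1/3 (w(T, D) = (1/3)*(-1) = -1/3)
E(n) = 1
J(g) = 1 (J(g) = 2 - (1 + (g - g)*1) = 2 - (1 + 0*1) = 2 - (1 + 0) = 2 - 1*1 = 2 - 1 = 1)
t(k, U) = 1 + U (t(k, U) = U + 1 = 1 + U)
(t(100, 90) + E(-31)) + sqrt(16974 - 6142) = ((1 + 90) + 1) + sqrt(16974 - 6142) = (91 + 1) + sqrt(10832) = 92 + 4*sqrt(677)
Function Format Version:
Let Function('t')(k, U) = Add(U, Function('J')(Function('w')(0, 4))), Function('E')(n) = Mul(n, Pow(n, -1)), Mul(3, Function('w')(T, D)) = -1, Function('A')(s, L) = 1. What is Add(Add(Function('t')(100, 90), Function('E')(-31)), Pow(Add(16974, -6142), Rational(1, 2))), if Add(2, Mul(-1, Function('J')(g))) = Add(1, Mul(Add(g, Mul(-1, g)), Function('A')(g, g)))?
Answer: Add(92, Mul(4, Pow(677, Rational(1, 2)))) ≈ 196.08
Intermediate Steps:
Function('w')(T, D) = Rational(-1, 3) (Function('w')(T, D) = Mul(Rational(1, 3), -1) = Rational(-1, 3))
Function('E')(n) = 1
Function('J')(g) = 1 (Function('J')(g) = Add(2, Mul(-1, Add(1, Mul(Add(g, Mul(-1, g)), 1)))) = Add(2, Mul(-1, Add(1, Mul(0, 1)))) = Add(2, Mul(-1, Add(1, 0))) = Add(2, Mul(-1, 1)) = Add(2, -1) = 1)
Function('t')(k, U) = Add(1, U) (Function('t')(k, U) = Add(U, 1) = Add(1, U))
Add(Add(Function('t')(100, 90), Function('E')(-31)), Pow(Add(16974, -6142), Rational(1, 2))) = Add(Add(Add(1, 90), 1), Pow(Add(16974, -6142), Rational(1, 2))) = Add(Add(91, 1), Pow(10832, Rational(1, 2))) = Add(92, Mul(4, Pow(677, Rational(1, 2))))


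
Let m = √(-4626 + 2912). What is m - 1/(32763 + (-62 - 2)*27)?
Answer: -1/31035 + I*√1714 ≈ -3.2222e-5 + 41.401*I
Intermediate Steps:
m = I*√1714 (m = √(-1714) = I*√1714 ≈ 41.401*I)
m - 1/(32763 + (-62 - 2)*27) = I*√1714 - 1/(32763 + (-62 - 2)*27) = I*√1714 - 1/(32763 - 64*27) = I*√1714 - 1/(32763 - 1728) = I*√1714 - 1/31035 = -1/31035 + I*√1714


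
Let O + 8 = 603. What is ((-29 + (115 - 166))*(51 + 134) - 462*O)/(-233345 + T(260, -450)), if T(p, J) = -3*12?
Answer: 289690/233381 ≈ 1.2413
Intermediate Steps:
T(p, J) = -36
O = 595 (O = -8 + 603 = 595)
((-29 + (115 - 166))*(51 + 134) - 462*O)/(-233345 + T(260, -450)) = ((-29 + (115 - 166))*(51 + 134) - 462*595)/(-233345 - 36) = ((-29 - 51)*185 - 274890)/(-233381) = (-80*185 - 274890)*(-1/233381) = (-14800 - 274890)*(-1/233381) = -289690*(-1/233381) = 289690/233381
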